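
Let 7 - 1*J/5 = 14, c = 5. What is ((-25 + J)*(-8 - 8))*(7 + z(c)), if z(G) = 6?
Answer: 12480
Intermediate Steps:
J = -35 (J = 35 - 5*14 = 35 - 70 = -35)
((-25 + J)*(-8 - 8))*(7 + z(c)) = ((-25 - 35)*(-8 - 8))*(7 + 6) = -60*(-16)*13 = 960*13 = 12480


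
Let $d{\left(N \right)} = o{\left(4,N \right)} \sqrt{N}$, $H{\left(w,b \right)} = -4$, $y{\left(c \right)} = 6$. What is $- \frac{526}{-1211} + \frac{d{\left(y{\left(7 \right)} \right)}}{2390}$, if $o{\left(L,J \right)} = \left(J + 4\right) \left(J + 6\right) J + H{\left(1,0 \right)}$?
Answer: $\frac{526}{1211} + \frac{358 \sqrt{6}}{1195} \approx 1.1682$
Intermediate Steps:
$o{\left(L,J \right)} = -4 + J \left(4 + J\right) \left(6 + J\right)$ ($o{\left(L,J \right)} = \left(J + 4\right) \left(J + 6\right) J - 4 = \left(4 + J\right) \left(6 + J\right) J - 4 = J \left(4 + J\right) \left(6 + J\right) - 4 = -4 + J \left(4 + J\right) \left(6 + J\right)$)
$d{\left(N \right)} = \sqrt{N} \left(-4 + N^{3} + 10 N^{2} + 24 N\right)$ ($d{\left(N \right)} = \left(-4 + N^{3} + 10 N^{2} + 24 N\right) \sqrt{N} = \sqrt{N} \left(-4 + N^{3} + 10 N^{2} + 24 N\right)$)
$- \frac{526}{-1211} + \frac{d{\left(y{\left(7 \right)} \right)}}{2390} = - \frac{526}{-1211} + \frac{\sqrt{6} \left(-4 + 6^{3} + 10 \cdot 6^{2} + 24 \cdot 6\right)}{2390} = \left(-526\right) \left(- \frac{1}{1211}\right) + \sqrt{6} \left(-4 + 216 + 10 \cdot 36 + 144\right) \frac{1}{2390} = \frac{526}{1211} + \sqrt{6} \left(-4 + 216 + 360 + 144\right) \frac{1}{2390} = \frac{526}{1211} + \sqrt{6} \cdot 716 \cdot \frac{1}{2390} = \frac{526}{1211} + 716 \sqrt{6} \cdot \frac{1}{2390} = \frac{526}{1211} + \frac{358 \sqrt{6}}{1195}$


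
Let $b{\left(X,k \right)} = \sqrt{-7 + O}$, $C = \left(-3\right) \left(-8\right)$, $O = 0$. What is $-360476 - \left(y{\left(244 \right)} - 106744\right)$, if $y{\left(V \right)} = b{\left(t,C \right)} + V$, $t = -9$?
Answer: $-253976 - i \sqrt{7} \approx -2.5398 \cdot 10^{5} - 2.6458 i$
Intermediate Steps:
$C = 24$
$b{\left(X,k \right)} = i \sqrt{7}$ ($b{\left(X,k \right)} = \sqrt{-7 + 0} = \sqrt{-7} = i \sqrt{7}$)
$y{\left(V \right)} = V + i \sqrt{7}$ ($y{\left(V \right)} = i \sqrt{7} + V = V + i \sqrt{7}$)
$-360476 - \left(y{\left(244 \right)} - 106744\right) = -360476 - \left(\left(244 + i \sqrt{7}\right) - 106744\right) = -360476 - \left(-106500 + i \sqrt{7}\right) = -360476 + \left(106500 - i \sqrt{7}\right) = -253976 - i \sqrt{7}$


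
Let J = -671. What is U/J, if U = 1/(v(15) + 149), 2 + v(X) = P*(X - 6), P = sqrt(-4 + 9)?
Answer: -49/4742628 + sqrt(5)/1580876 ≈ -8.9174e-6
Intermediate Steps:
P = sqrt(5) ≈ 2.2361
v(X) = -2 + sqrt(5)*(-6 + X) (v(X) = -2 + sqrt(5)*(X - 6) = -2 + sqrt(5)*(-6 + X))
U = 1/(147 + 9*sqrt(5)) (U = 1/((-2 - 6*sqrt(5) + 15*sqrt(5)) + 149) = 1/((-2 + 9*sqrt(5)) + 149) = 1/(147 + 9*sqrt(5)) ≈ 0.0059836)
U/J = (49/7068 - sqrt(5)/2356)/(-671) = (49/7068 - sqrt(5)/2356)*(-1/671) = -49/4742628 + sqrt(5)/1580876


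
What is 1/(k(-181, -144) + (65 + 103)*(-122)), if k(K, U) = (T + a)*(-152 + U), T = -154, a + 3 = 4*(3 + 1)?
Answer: 1/21240 ≈ 4.7081e-5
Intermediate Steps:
a = 13 (a = -3 + 4*(3 + 1) = -3 + 4*4 = -3 + 16 = 13)
k(K, U) = 21432 - 141*U (k(K, U) = (-154 + 13)*(-152 + U) = -141*(-152 + U) = 21432 - 141*U)
1/(k(-181, -144) + (65 + 103)*(-122)) = 1/((21432 - 141*(-144)) + (65 + 103)*(-122)) = 1/((21432 + 20304) + 168*(-122)) = 1/(41736 - 20496) = 1/21240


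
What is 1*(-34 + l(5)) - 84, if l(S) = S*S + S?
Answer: -88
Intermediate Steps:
l(S) = S + S**2 (l(S) = S**2 + S = S + S**2)
1*(-34 + l(5)) - 84 = 1*(-34 + 5*(1 + 5)) - 84 = 1*(-34 + 5*6) - 84 = 1*(-34 + 30) - 84 = 1*(-4) - 84 = -4 - 84 = -88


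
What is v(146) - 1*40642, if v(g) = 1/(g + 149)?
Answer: -11989389/295 ≈ -40642.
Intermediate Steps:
v(g) = 1/(149 + g)
v(146) - 1*40642 = 1/(149 + 146) - 1*40642 = 1/295 - 40642 = -11989389/295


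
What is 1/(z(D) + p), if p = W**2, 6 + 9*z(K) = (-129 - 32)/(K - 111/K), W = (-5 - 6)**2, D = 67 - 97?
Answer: 2367/34655279 ≈ 6.8301e-5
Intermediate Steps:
D = -30
W = 121 (W = (-11)**2 = 121)
z(K) = -2/3 - 161/(9*(K - 111/K)) (z(K) = -2/3 + ((-129 - 32)/(K - 111/K))/9 = -2/3 + (-161/(K - 111/K))/9 = -2/3 - 161/(9*(K - 111/K)))
p = 14641 (p = 121**2 = 14641)
1/(z(D) + p) = 1/((666 - 161*(-30) - 6*(-30)**2)/(9*(-111 + (-30)**2)) + 14641) = 1/((666 + 4830 - 6*900)/(9*(-111 + 900)) + 14641) = 1/((1/9)*(666 + 4830 - 5400)/789 + 14641) = 1/((1/9)*(1/789)*96 + 14641) = 1/(32/2367 + 14641) = 1/(34655279/2367) = 2367/34655279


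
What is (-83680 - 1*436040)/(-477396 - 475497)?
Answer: 173240/317631 ≈ 0.54541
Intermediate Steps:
(-83680 - 1*436040)/(-477396 - 475497) = (-83680 - 436040)/(-952893) = -519720*(-1/952893) = 173240/317631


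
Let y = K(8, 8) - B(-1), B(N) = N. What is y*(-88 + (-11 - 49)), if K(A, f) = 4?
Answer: -740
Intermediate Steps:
y = 5 (y = 4 - 1*(-1) = 4 + 1 = 5)
y*(-88 + (-11 - 49)) = 5*(-88 + (-11 - 49)) = 5*(-88 - 60) = 5*(-148) = -740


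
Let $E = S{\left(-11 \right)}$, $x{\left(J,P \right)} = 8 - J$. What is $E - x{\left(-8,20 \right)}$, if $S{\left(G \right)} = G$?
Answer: $-27$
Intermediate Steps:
$E = -11$
$E - x{\left(-8,20 \right)} = -11 - \left(8 - -8\right) = -11 - \left(8 + 8\right) = -11 - 16 = -27$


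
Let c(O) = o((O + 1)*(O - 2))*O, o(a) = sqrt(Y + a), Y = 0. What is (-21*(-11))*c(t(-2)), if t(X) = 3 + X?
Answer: 231*I*sqrt(2) ≈ 326.68*I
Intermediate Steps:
o(a) = sqrt(a) (o(a) = sqrt(0 + a) = sqrt(a))
c(O) = O*sqrt((1 + O)*(-2 + O)) (c(O) = sqrt((O + 1)*(O - 2))*O = sqrt((1 + O)*(-2 + O))*O = O*sqrt((1 + O)*(-2 + O)))
(-21*(-11))*c(t(-2)) = (-21*(-11))*((3 - 2)*sqrt(-2 + (3 - 2)**2 - (3 - 2))) = 231*(1*sqrt(-2 + 1**2 - 1*1)) = 231*(1*sqrt(-2 + 1 - 1)) = 231*(1*sqrt(-2)) = 231*(1*(I*sqrt(2))) = 231*(I*sqrt(2)) = 231*I*sqrt(2)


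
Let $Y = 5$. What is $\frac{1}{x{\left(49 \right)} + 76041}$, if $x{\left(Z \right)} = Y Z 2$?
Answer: $\frac{1}{76531} \approx 1.3067 \cdot 10^{-5}$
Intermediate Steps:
$x{\left(Z \right)} = 10 Z$ ($x{\left(Z \right)} = 5 Z 2 = 10 Z$)
$\frac{1}{x{\left(49 \right)} + 76041} = \frac{1}{10 \cdot 49 + 76041} = \frac{1}{490 + 76041} = \frac{1}{76531}$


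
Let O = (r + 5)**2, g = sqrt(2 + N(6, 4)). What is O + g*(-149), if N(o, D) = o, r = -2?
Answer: 9 - 298*sqrt(2) ≈ -412.44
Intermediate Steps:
g = 2*sqrt(2) (g = sqrt(2 + 6) = sqrt(8) = 2*sqrt(2) ≈ 2.8284)
O = 9 (O = (-2 + 5)**2 = 3**2 = 9)
O + g*(-149) = 9 + (2*sqrt(2))*(-149) = 9 - 298*sqrt(2)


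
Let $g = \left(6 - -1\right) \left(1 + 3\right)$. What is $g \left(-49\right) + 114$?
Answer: $-1258$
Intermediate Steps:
$g = 28$ ($g = \left(6 + 1\right) 4 = 7 \cdot 4 = 28$)
$g \left(-49\right) + 114 = 28 \left(-49\right) + 114 = -1372 + 114 = -1258$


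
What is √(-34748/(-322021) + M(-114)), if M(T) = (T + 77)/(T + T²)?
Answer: √36886538237282502/592610646 ≈ 0.32409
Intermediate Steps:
M(T) = (77 + T)/(T + T²)
√(-34748/(-322021) + M(-114)) = √(-34748/(-322021) + (77 - 114)/((-114)*(1 - 114))) = √(-34748*(-1/322021) - 1/114*(-37)/(-113)) = √(4964/46003 - 1/114*(-1/113)*(-37)) = √(4964/46003 - 37/12882) = √(62244137/592610646) = √36886538237282502/592610646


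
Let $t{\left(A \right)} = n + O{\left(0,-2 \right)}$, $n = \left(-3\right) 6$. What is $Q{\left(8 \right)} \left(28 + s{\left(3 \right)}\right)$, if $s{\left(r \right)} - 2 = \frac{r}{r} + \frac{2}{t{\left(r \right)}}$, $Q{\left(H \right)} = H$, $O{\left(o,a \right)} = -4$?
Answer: $\frac{2720}{11} \approx 247.27$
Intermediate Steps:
$n = -18$
$t{\left(A \right)} = -22$ ($t{\left(A \right)} = -18 - 4 = -22$)
$s{\left(r \right)} = \frac{32}{11}$ ($s{\left(r \right)} = 2 + \left(\frac{r}{r} + \frac{2}{-22}\right) = 2 + \left(1 + 2 \left(- \frac{1}{22}\right)\right) = 2 + \left(1 - \frac{1}{11}\right) = 2 + \frac{10}{11} = \frac{32}{11}$)
$Q{\left(8 \right)} \left(28 + s{\left(3 \right)}\right) = 8 \left(28 + \frac{32}{11}\right) = 8 \cdot \frac{340}{11} = \frac{2720}{11}$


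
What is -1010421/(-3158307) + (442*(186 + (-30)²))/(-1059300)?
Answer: -4126724948/30977727825 ≈ -0.13322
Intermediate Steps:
-1010421/(-3158307) + (442*(186 + (-30)²))/(-1059300) = -1010421*(-1/3158307) + (442*(186 + 900))*(-1/1059300) = 112269/350923 + (442*1086)*(-1/1059300) = 112269/350923 + 480012*(-1/1059300) = 112269/350923 - 40001/88275 = -4126724948/30977727825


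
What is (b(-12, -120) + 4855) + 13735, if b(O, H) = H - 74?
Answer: 18396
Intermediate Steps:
b(O, H) = -74 + H
(b(-12, -120) + 4855) + 13735 = ((-74 - 120) + 4855) + 13735 = (-194 + 4855) + 13735 = 4661 + 13735 = 18396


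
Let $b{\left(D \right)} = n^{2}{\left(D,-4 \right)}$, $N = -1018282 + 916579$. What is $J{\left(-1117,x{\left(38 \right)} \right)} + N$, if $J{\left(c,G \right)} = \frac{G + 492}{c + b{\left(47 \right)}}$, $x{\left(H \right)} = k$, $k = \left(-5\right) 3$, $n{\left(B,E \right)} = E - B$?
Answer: $- \frac{2847675}{28} \approx -1.017 \cdot 10^{5}$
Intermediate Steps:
$N = -101703$
$k = -15$
$x{\left(H \right)} = -15$
$b{\left(D \right)} = \left(-4 - D\right)^{2}$
$J{\left(c,G \right)} = \frac{492 + G}{2601 + c}$ ($J{\left(c,G \right)} = \frac{G + 492}{c + \left(4 + 47\right)^{2}} = \frac{492 + G}{c + 51^{2}} = \frac{492 + G}{c + 2601} = \frac{492 + G}{2601 + c}$)
$J{\left(-1117,x{\left(38 \right)} \right)} + N = \frac{492 - 15}{2601 - 1117} - 101703 = \frac{1}{1484} \cdot 477 - 101703 = \frac{9}{28} - 101703 = - \frac{2847675}{28}$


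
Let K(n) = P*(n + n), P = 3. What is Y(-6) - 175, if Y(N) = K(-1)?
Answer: -181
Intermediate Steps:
K(n) = 6*n (K(n) = 3*(n + n) = 3*(2*n) = 6*n)
Y(N) = -6 (Y(N) = 6*(-1) = -6)
Y(-6) - 175 = -6 - 175 = -181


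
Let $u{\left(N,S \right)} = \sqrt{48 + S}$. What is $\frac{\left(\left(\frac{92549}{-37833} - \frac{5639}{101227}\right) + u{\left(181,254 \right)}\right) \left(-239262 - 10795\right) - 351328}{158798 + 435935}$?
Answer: $\frac{1050507388522022}{2277661513613703} - \frac{250057 \sqrt{302}}{594733} \approx -6.8455$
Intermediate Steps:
$\frac{\left(\left(\frac{92549}{-37833} - \frac{5639}{101227}\right) + u{\left(181,254 \right)}\right) \left(-239262 - 10795\right) - 351328}{158798 + 435935} = \frac{\left(\left(\frac{92549}{-37833} - \frac{5639}{101227}\right) + \sqrt{48 + 254}\right) \left(-239262 - 10795\right) - 351328}{158798 + 435935} = \frac{\left(\left(92549 \left(- \frac{1}{37833}\right) - \frac{5639}{101227}\right) + \sqrt{302}\right) \left(-250057\right) - 351328}{594733} = \left(\left(\left(- \frac{92549}{37833} - \frac{5639}{101227}\right) + \sqrt{302}\right) \left(-250057\right) - 351328\right) \frac{1}{594733} = \left(\left(- \frac{9581797910}{3829721091} + \sqrt{302}\right) \left(-250057\right) - 351328\right) \frac{1}{594733} = \left(\left(\frac{2395995639980870}{3829721091} - 250057 \sqrt{302}\right) - 351328\right) \frac{1}{594733} = \left(\frac{1050507388522022}{3829721091} - 250057 \sqrt{302}\right) \frac{1}{594733} = \frac{1050507388522022}{2277661513613703} - \frac{250057 \sqrt{302}}{594733}$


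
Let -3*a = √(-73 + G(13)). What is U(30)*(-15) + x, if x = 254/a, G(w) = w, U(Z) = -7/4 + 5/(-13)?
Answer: 1665/52 + 127*I*√15/5 ≈ 32.019 + 98.374*I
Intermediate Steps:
U(Z) = -111/52 (U(Z) = -7*¼ + 5*(-1/13) = -7/4 - 5/13 = -111/52)
a = -2*I*√15/3 (a = -√(-73 + 13)/3 = -2*I*√15/3 ≈ -2.582*I)
x = 127*I*√15/5 (x = 254/((-2*I*√15/3)) = 254*(I*√15/10) = 127*I*√15/5 ≈ 98.374*I)
U(30)*(-15) + x = -111/52*(-15) + 127*I*√15/5 = 1665/52 + 127*I*√15/5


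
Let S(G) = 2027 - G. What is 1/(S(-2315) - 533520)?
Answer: -1/529178 ≈ -1.8897e-6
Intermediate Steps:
1/(S(-2315) - 533520) = 1/((2027 - 1*(-2315)) - 533520) = 1/((2027 + 2315) - 533520) = 1/(4342 - 533520) = 1/(-529178) = -1/529178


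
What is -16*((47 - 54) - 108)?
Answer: 1840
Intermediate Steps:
-16*((47 - 54) - 108) = -16*(-7 - 108) = -16*(-115) = 1840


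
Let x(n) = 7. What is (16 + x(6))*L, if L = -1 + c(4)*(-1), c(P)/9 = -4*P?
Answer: 3289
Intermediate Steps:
c(P) = -36*P (c(P) = 9*(-4*P) = -36*P)
L = 143 (L = -1 - 36*4*(-1) = -1 - 144*(-1) = -1 + 144 = 143)
(16 + x(6))*L = (16 + 7)*143 = 23*143 = 3289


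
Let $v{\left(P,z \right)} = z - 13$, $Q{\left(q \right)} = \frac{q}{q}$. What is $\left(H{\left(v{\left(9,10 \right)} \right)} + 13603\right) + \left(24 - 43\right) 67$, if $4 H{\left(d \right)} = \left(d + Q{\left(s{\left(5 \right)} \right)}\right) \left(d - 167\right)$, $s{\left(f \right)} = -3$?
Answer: $12415$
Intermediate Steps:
$Q{\left(q \right)} = 1$
$v{\left(P,z \right)} = -13 + z$
$H{\left(d \right)} = \frac{\left(1 + d\right) \left(-167 + d\right)}{4}$ ($H{\left(d \right)} = \frac{\left(d + 1\right) \left(d - 167\right)}{4} = \frac{\left(1 + d\right) \left(-167 + d\right)}{4}$)
$\left(H{\left(v{\left(9,10 \right)} \right)} + 13603\right) + \left(24 - 43\right) 67 = \left(\left(- \frac{167}{4} - \frac{83 \left(-13 + 10\right)}{2} + \frac{\left(-13 + 10\right)^{2}}{4}\right) + 13603\right) + \left(24 - 43\right) 67 = \left(\left(- \frac{167}{4} - - \frac{249}{2} + \frac{\left(-3\right)^{2}}{4}\right) + 13603\right) - 1273 = \left(\left(- \frac{167}{4} + \frac{249}{2} + \frac{1}{4} \cdot 9\right) + 13603\right) - 1273 = \left(\left(- \frac{167}{4} + \frac{249}{2} + \frac{9}{4}\right) + 13603\right) - 1273 = \left(85 + 13603\right) - 1273 = 13688 - 1273 = 12415$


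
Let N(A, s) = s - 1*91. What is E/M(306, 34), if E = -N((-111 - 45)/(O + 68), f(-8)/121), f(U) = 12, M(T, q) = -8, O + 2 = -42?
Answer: -10999/968 ≈ -11.363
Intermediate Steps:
O = -44 (O = -2 - 42 = -44)
N(A, s) = -91 + s (N(A, s) = s - 91 = -91 + s)
E = 10999/121 (E = -(-91 + 12/121) = -1*(-10999/121) = 10999/121 ≈ 90.901)
E/M(306, 34) = (10999/121)/(-8) = (10999/121)*(-⅛) = -10999/968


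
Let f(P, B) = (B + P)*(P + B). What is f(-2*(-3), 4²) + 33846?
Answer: 34330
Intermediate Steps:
f(P, B) = (B + P)² (f(P, B) = (B + P)*(B + P) = (B + P)²)
f(-2*(-3), 4²) + 33846 = (4² - 2*(-3))² + 33846 = (16 + 6)² + 33846 = 22² + 33846 = 484 + 33846 = 34330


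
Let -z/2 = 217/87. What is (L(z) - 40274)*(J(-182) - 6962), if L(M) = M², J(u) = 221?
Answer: 228179516950/841 ≈ 2.7132e+8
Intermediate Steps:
z = -434/87 ≈ -4.9885
(L(z) - 40274)*(J(-182) - 6962) = ((-434/87)² - 40274)*(221 - 6962) = (188356/7569 - 40274)*(-6741) = -304645550/7569*(-6741) = 228179516950/841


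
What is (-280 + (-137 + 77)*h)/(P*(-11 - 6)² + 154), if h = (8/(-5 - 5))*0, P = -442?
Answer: 35/15948 ≈ 0.0021946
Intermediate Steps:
h = 0 (h = (8/(-10))*0 = -⅒*8*0 = -⅘*0 = 0)
(-280 + (-137 + 77)*h)/(P*(-11 - 6)² + 154) = (-280 + (-137 + 77)*0)/(-442*(-11 - 6)² + 154) = (-280 - 60*0)/(-442*(-17)² + 154) = (-280 + 0)/(-442*289 + 154) = -280/(-127738 + 154) = -280/(-127584) = -280*(-1/127584) = 35/15948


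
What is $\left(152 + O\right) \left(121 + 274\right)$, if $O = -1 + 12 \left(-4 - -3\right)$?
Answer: $54905$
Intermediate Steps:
$O = -13$ ($O = -1 + 12 \left(-4 + 3\right) = -1 + 12 \left(-1\right) = -1 - 12 = -13$)
$\left(152 + O\right) \left(121 + 274\right) = \left(152 - 13\right) \left(121 + 274\right) = 139 \cdot 395 = 54905$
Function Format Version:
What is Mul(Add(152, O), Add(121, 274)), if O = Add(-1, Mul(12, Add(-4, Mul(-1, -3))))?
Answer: 54905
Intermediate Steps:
O = -13 (O = Add(-1, Mul(12, Add(-4, 3))) = Add(-1, Mul(12, -1)) = Add(-1, -12) = -13)
Mul(Add(152, O), Add(121, 274)) = Mul(Add(152, -13), Add(121, 274)) = Mul(139, 395) = 54905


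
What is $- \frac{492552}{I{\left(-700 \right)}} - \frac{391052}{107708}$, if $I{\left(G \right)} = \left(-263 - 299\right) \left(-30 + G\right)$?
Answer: $- \frac{13342799021}{2761767755} \approx -4.8313$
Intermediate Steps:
$I{\left(G \right)} = 16860 - 562 G$ ($I{\left(G \right)} = - 562 \left(-30 + G\right) = 16860 - 562 G$)
$- \frac{492552}{I{\left(-700 \right)}} - \frac{391052}{107708} = - \frac{492552}{16860 - -393400} - \frac{391052}{107708} = - \frac{492552}{16860 + 393400} - \frac{97763}{26927} = - \frac{492552}{410260} - \frac{97763}{26927} = \left(-492552\right) \frac{1}{410260} - \frac{97763}{26927} = - \frac{123138}{102565} - \frac{97763}{26927} = - \frac{13342799021}{2761767755}$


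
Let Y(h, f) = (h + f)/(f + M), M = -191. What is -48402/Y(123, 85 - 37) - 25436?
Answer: 285770/19 ≈ 15041.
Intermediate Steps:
Y(h, f) = (f + h)/(-191 + f) (Y(h, f) = (h + f)/(f - 191) = (f + h)/(-191 + f))
-48402/Y(123, 85 - 37) - 25436 = -48402*(-191 + (85 - 37))/((85 - 37) + 123) - 25436 = -48402*(-191 + 48)/(48 + 123) - 25436 = -48402/(171/(-143)) - 25436 = -48402/((-1/143*171)) - 25436 = -48402/(-171/143) - 25436 = -48402*(-143/171) - 25436 = 769054/19 - 25436 = 285770/19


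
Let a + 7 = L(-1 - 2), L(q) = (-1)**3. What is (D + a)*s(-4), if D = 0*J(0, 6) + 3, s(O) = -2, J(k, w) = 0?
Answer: 10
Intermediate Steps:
L(q) = -1
a = -8 (a = -7 - 1 = -8)
D = 3 (D = 0*0 + 3 = 0 + 3 = 3)
(D + a)*s(-4) = (3 - 8)*(-2) = -5*(-2) = 10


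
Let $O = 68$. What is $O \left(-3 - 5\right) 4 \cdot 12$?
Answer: $-26112$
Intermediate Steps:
$O \left(-3 - 5\right) 4 \cdot 12 = 68 \left(-3 - 5\right) 4 \cdot 12 = 68 \left(\left(-8\right) 4\right) 12 = 68 \left(-32\right) 12 = \left(-2176\right) 12 = -26112$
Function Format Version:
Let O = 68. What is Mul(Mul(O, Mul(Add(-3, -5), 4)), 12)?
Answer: -26112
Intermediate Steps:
Mul(Mul(O, Mul(Add(-3, -5), 4)), 12) = Mul(Mul(68, Mul(Add(-3, -5), 4)), 12) = Mul(Mul(68, Mul(-8, 4)), 12) = Mul(Mul(68, -32), 12) = Mul(-2176, 12) = -26112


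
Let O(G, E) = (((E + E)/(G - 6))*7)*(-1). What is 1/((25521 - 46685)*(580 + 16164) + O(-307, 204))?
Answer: -313/110917812152 ≈ -2.8219e-9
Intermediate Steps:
O(G, E) = -14*E/(-6 + G) (O(G, E) = (((2*E)/(-6 + G))*7)*(-1) = ((2*E/(-6 + G))*7)*(-1) = (14*E/(-6 + G))*(-1) = -14*E/(-6 + G))
1/((25521 - 46685)*(580 + 16164) + O(-307, 204)) = 1/((25521 - 46685)*(580 + 16164) - 14*204/(-6 - 307)) = 1/(-21164*16744 - 14*204/(-313)) = 1/(-354370016 - 14*204*(-1/313)) = 1/(-354370016 + 2856/313) = 1/(-110917812152/313) = -313/110917812152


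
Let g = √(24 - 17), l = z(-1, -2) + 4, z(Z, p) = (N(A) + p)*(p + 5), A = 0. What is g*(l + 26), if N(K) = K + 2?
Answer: 30*√7 ≈ 79.373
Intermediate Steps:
N(K) = 2 + K
z(Z, p) = (2 + p)*(5 + p) (z(Z, p) = ((2 + 0) + p)*(p + 5) = (2 + p)*(5 + p))
l = 4 (l = (10 + (-2)² + 7*(-2)) + 4 = (10 + 4 - 14) + 4 = 0 + 4 = 4)
g = √7 ≈ 2.6458
g*(l + 26) = √7*(4 + 26) = √7*30 = 30*√7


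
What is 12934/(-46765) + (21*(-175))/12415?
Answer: -66487397/116117495 ≈ -0.57259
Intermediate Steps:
12934/(-46765) + (21*(-175))/12415 = 12934*(-1/46765) - 3675*1/12415 = -12934/46765 - 735/2483 = -66487397/116117495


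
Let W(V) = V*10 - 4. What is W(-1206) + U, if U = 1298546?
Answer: 1286482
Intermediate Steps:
W(V) = -4 + 10*V (W(V) = 10*V - 4 = -4 + 10*V)
W(-1206) + U = (-4 + 10*(-1206)) + 1298546 = (-4 - 12060) + 1298546 = -12064 + 1298546 = 1286482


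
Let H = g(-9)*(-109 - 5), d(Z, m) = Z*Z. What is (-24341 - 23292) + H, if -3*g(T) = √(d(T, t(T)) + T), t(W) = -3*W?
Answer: -47633 + 228*√2 ≈ -47311.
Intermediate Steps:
d(Z, m) = Z²
g(T) = -√(T + T²)/3 (g(T) = -√(T² + T)/3 = -√(T + T²)/3)
H = 228*√2 (H = (-6*√2/3)*(-109 - 5) = -6*√2/3*(-114) = -2*√2*(-114) = 228*√2 ≈ 322.44)
(-24341 - 23292) + H = (-24341 - 23292) + 228*√2 = -47633 + 228*√2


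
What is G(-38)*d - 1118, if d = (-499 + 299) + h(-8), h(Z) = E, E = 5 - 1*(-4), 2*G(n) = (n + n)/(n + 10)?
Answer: -19281/14 ≈ -1377.2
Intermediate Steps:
G(n) = n/(10 + n) (G(n) = ((n + n)/(n + 10))/2 = ((2*n)/(10 + n))/2 = (2*n/(10 + n))/2 = n/(10 + n))
E = 9 (E = 5 + 4 = 9)
h(Z) = 9
d = -191 (d = (-499 + 299) + 9 = -200 + 9 = -191)
G(-38)*d - 1118 = -38/(10 - 38)*(-191) - 1118 = -38/(-28)*(-191) - 1118 = -38*(-1/28)*(-191) - 1118 = (19/14)*(-191) - 1118 = -3629/14 - 1118 = -19281/14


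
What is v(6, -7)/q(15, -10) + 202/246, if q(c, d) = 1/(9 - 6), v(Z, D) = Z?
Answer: 2315/123 ≈ 18.821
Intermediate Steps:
q(c, d) = ⅓ (q(c, d) = 1/3 = ⅓)
v(6, -7)/q(15, -10) + 202/246 = 6/(⅓) + 202/246 = 6*3 + 202*(1/246) = 18 + 101/123 = 2315/123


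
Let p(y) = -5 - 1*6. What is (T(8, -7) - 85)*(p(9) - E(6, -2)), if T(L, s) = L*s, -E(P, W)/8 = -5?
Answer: 7191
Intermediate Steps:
E(P, W) = 40 (E(P, W) = -8*(-5) = 40)
p(y) = -11 (p(y) = -5 - 6 = -11)
(T(8, -7) - 85)*(p(9) - E(6, -2)) = (8*(-7) - 85)*(-11 - 1*40) = (-56 - 85)*(-11 - 40) = -141*(-51) = 7191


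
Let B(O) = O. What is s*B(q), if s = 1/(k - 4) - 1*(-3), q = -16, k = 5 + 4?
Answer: -256/5 ≈ -51.200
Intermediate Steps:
k = 9
s = 16/5 (s = 1/(9 - 4) - 1*(-3) = 1/5 + 3 = 16/5 ≈ 3.2000)
s*B(q) = (16/5)*(-16) = -256/5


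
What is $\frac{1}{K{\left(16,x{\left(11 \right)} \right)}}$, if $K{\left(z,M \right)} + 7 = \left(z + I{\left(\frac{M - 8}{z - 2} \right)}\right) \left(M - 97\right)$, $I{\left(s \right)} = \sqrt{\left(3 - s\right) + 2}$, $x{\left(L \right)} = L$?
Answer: $- \frac{9681}{13141057} + \frac{43 \sqrt{938}}{13141057} \approx -0.00063648$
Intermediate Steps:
$I{\left(s \right)} = \sqrt{5 - s}$
$K{\left(z,M \right)} = -7 + \left(-97 + M\right) \left(z + \sqrt{5 - \frac{-8 + M}{-2 + z}}\right)$ ($K{\left(z,M \right)} = -7 + \left(z + \sqrt{5 - \frac{M - 8}{z - 2}}\right) \left(M - 97\right) = -7 + \left(z + \sqrt{5 - \frac{-8 + M}{-2 + z}}\right) \left(-97 + M\right) = -7 + \left(-97 + M\right) \left(z + \sqrt{5 - \frac{-8 + M}{-2 + z}}\right)$)
$\frac{1}{K{\left(16,x{\left(11 \right)} \right)}} = \frac{1}{-7 - 1552 - 97 \sqrt{- \frac{2 + 11 - 80}{-2 + 16}} + 11 \cdot 16 + 11 \sqrt{- \frac{2 + 11 - 80}{-2 + 16}}} = \frac{1}{-7 - 1552 - 97 \sqrt{- \frac{2 + 11 - 80}{14}} + 176 + 11 \sqrt{- \frac{2 + 11 - 80}{14}}} = \frac{1}{-7 - 1552 - 97 \sqrt{\left(-1\right) \frac{1}{14} \left(-67\right)} + 176 + 11 \sqrt{\left(-1\right) \frac{1}{14} \left(-67\right)}} = \frac{1}{-7 - 1552 - 97 \sqrt{\frac{67}{14}} + 176 + 11 \sqrt{\frac{67}{14}}} = \frac{1}{-7 - 1552 - 97 \frac{\sqrt{938}}{14} + 176 + 11 \frac{\sqrt{938}}{14}} = \frac{1}{-7 - 1552 - \frac{97 \sqrt{938}}{14} + 176 + \frac{11 \sqrt{938}}{14}} = \frac{1}{-1383 - \frac{43 \sqrt{938}}{7}}$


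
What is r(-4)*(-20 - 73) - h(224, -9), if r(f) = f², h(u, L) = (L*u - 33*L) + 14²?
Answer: 35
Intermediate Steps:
h(u, L) = 196 - 33*L + L*u (h(u, L) = (-33*L + L*u) + 196 = 196 - 33*L + L*u)
r(-4)*(-20 - 73) - h(224, -9) = (-4)²*(-20 - 73) - (196 - 33*(-9) - 9*224) = 16*(-93) - (196 + 297 - 2016) = -1488 - 1*(-1523) = -1488 + 1523 = 35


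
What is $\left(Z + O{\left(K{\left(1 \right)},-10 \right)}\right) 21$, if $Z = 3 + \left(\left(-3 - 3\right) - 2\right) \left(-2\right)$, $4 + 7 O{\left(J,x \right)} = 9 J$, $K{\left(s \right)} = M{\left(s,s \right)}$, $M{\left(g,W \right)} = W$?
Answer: $414$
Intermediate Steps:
$K{\left(s \right)} = s$
$O{\left(J,x \right)} = - \frac{4}{7} + \frac{9 J}{7}$
$Z = 19$ ($Z = 3 + \left(-6 - 2\right) \left(-2\right) = 3 - -16 = 3 + 16 = 19$)
$\left(Z + O{\left(K{\left(1 \right)},-10 \right)}\right) 21 = \left(19 + \left(- \frac{4}{7} + \frac{9}{7} \cdot 1\right)\right) 21 = \left(19 + \left(- \frac{4}{7} + \frac{9}{7}\right)\right) 21 = \left(19 + \frac{5}{7}\right) 21 = \frac{138}{7} \cdot 21 = 414$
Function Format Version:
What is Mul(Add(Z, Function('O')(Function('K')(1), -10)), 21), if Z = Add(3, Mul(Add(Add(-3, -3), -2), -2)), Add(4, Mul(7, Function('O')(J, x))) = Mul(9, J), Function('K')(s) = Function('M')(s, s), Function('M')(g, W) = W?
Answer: 414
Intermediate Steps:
Function('K')(s) = s
Function('O')(J, x) = Add(Rational(-4, 7), Mul(Rational(9, 7), J)) (Function('O')(J, x) = Add(Rational(-4, 7), Mul(Rational(1, 7), Mul(9, J))) = Add(Rational(-4, 7), Mul(Rational(9, 7), J)))
Z = 19 (Z = Add(3, Mul(Add(-6, -2), -2)) = Add(3, Mul(-8, -2)) = Add(3, 16) = 19)
Mul(Add(Z, Function('O')(Function('K')(1), -10)), 21) = Mul(Add(19, Add(Rational(-4, 7), Mul(Rational(9, 7), 1))), 21) = Mul(Add(19, Add(Rational(-4, 7), Rational(9, 7))), 21) = Mul(Add(19, Rational(5, 7)), 21) = Mul(Rational(138, 7), 21) = 414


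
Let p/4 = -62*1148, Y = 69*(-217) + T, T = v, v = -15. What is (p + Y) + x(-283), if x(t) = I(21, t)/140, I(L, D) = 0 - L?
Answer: -5993843/20 ≈ -2.9969e+5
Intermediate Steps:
T = -15
I(L, D) = -L
Y = -14988 (Y = 69*(-217) - 15 = -14973 - 15 = -14988)
x(t) = -3/20 (x(t) = -1*21/140 = -21*1/140 = -3/20)
p = -284704 (p = 4*(-62*1148) = 4*(-71176) = -284704)
(p + Y) + x(-283) = (-284704 - 14988) - 3/20 = -299692 - 3/20 = -5993843/20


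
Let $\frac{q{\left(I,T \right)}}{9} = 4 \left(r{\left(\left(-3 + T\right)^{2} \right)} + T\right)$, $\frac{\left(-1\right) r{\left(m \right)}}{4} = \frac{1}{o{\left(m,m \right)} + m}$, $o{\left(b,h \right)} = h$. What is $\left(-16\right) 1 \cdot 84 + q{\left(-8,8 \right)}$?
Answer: $- \frac{26472}{25} \approx -1058.9$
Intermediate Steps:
$r{\left(m \right)} = - \frac{2}{m}$ ($r{\left(m \right)} = - \frac{4}{m + m} = - \frac{4}{2 m} = - 4 \frac{1}{2 m} = - \frac{2}{m}$)
$q{\left(I,T \right)} = - \frac{72}{\left(-3 + T\right)^{2}} + 36 T$ ($q{\left(I,T \right)} = 9 \cdot 4 \left(- \frac{2}{\left(-3 + T\right)^{2}} + T\right) = 9 \cdot 4 \left(T - \frac{2}{\left(-3 + T\right)^{2}}\right) = 9 \left(- \frac{8}{\left(-3 + T\right)^{2}} + 4 T\right) = - \frac{72}{\left(-3 + T\right)^{2}} + 36 T$)
$\left(-16\right) 1 \cdot 84 + q{\left(-8,8 \right)} = \left(-16\right) 1 \cdot 84 + \left(- \frac{72}{\left(-3 + 8\right)^{2}} + 36 \cdot 8\right) = \left(-16\right) 84 + \left(- \frac{72}{25} + 288\right) = -1344 + \left(\left(-72\right) \frac{1}{25} + 288\right) = -1344 + \left(- \frac{72}{25} + 288\right) = -1344 + \frac{7128}{25} = - \frac{26472}{25}$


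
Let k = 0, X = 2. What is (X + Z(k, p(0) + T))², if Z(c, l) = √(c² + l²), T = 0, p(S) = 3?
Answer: 25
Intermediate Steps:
(X + Z(k, p(0) + T))² = (2 + √(0² + (3 + 0)²))² = (2 + √(0 + 3²))² = (2 + √(0 + 9))² = (2 + √9)² = (2 + 3)² = 5² = 25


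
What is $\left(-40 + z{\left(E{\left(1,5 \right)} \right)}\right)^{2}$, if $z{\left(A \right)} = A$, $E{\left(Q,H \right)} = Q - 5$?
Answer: $1936$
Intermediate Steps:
$E{\left(Q,H \right)} = -5 + Q$
$\left(-40 + z{\left(E{\left(1,5 \right)} \right)}\right)^{2} = \left(-40 + \left(-5 + 1\right)\right)^{2} = \left(-40 - 4\right)^{2} = \left(-44\right)^{2} = 1936$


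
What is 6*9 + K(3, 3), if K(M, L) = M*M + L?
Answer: 66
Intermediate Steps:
K(M, L) = L + M² (K(M, L) = M² + L = L + M²)
6*9 + K(3, 3) = 6*9 + (3 + 3²) = 54 + (3 + 9) = 54 + 12 = 66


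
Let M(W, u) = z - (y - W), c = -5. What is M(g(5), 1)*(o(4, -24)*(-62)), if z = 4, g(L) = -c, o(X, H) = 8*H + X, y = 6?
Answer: 34968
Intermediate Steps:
o(X, H) = X + 8*H
g(L) = 5 (g(L) = -1*(-5) = 5)
M(W, u) = -2 + W (M(W, u) = 4 - (6 - W) = 4 + (-6 + W) = -2 + W)
M(g(5), 1)*(o(4, -24)*(-62)) = (-2 + 5)*((4 + 8*(-24))*(-62)) = 3*((4 - 192)*(-62)) = 3*(-188*(-62)) = 3*11656 = 34968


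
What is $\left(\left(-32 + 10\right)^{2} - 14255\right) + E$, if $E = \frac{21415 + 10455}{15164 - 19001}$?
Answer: $- \frac{52871197}{3837} \approx -13779.0$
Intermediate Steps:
$E = - \frac{31870}{3837}$ ($E = \frac{31870}{-3837} = 31870 \left(- \frac{1}{3837}\right) = - \frac{31870}{3837} \approx -8.306$)
$\left(\left(-32 + 10\right)^{2} - 14255\right) + E = \left(\left(-32 + 10\right)^{2} - 14255\right) - \frac{31870}{3837} = \left(\left(-22\right)^{2} - 14255\right) - \frac{31870}{3837} = \left(484 - 14255\right) - \frac{31870}{3837} = -13771 - \frac{31870}{3837} = - \frac{52871197}{3837}$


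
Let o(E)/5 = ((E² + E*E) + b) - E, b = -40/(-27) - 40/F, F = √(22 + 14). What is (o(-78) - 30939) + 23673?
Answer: 1456328/27 ≈ 53938.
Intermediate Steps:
F = 6 (F = √36 = 6)
b = -140/27 (b = -40/(-27) - 40/6 = -40*(-1/27) - 40*⅙ = 40/27 - 20/3 = -140/27 ≈ -5.1852)
o(E) = -700/27 - 5*E + 10*E² (o(E) = 5*(((E² + E*E) - 140/27) - E) = 5*(((E² + E²) - 140/27) - E) = 5*((2*E² - 140/27) - E) = 5*((-140/27 + 2*E²) - E) = 5*(-140/27 - E + 2*E²) = -700/27 - 5*E + 10*E²)
(o(-78) - 30939) + 23673 = ((-700/27 - 5*(-78) + 10*(-78)²) - 30939) + 23673 = ((-700/27 + 390 + 10*6084) - 30939) + 23673 = ((-700/27 + 390 + 60840) - 30939) + 23673 = (1652510/27 - 30939) + 23673 = 817157/27 + 23673 = 1456328/27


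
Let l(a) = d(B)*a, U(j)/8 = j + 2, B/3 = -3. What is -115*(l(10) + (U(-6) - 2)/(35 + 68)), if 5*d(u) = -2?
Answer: 51290/103 ≈ 497.96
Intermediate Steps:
B = -9 (B = 3*(-3) = -9)
d(u) = -2/5 (d(u) = (1/5)*(-2) = -2/5)
U(j) = 16 + 8*j (U(j) = 8*(j + 2) = 8*(2 + j) = 16 + 8*j)
l(a) = -2*a/5
-115*(l(10) + (U(-6) - 2)/(35 + 68)) = -115*(-2/5*10 + ((16 + 8*(-6)) - 2)/(35 + 68)) = -115*(-4 + ((16 - 48) - 2)/103) = -115*(-4 + (-32 - 2)*(1/103)) = -115*(-4 - 34*1/103) = -115*(-4 - 34/103) = -115*(-446/103) = 51290/103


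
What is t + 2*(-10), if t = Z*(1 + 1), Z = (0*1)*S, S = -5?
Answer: -20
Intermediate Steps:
Z = 0 (Z = (0*1)*(-5) = 0*(-5) = 0)
t = 0 (t = 0*(1 + 1) = 0*2 = 0)
t + 2*(-10) = 0 + 2*(-10) = 0 - 20 = -20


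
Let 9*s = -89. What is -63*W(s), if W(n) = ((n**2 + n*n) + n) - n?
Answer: -110894/9 ≈ -12322.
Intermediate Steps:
s = -89/9 (s = (1/9)*(-89) = -89/9 ≈ -9.8889)
W(n) = 2*n**2 (W(n) = ((n**2 + n**2) + n) - n = (2*n**2 + n) - n = (n + 2*n**2) - n = 2*n**2)
-63*W(s) = -126*(-89/9)**2 = -126*7921/81 = -63*15842/81 = -110894/9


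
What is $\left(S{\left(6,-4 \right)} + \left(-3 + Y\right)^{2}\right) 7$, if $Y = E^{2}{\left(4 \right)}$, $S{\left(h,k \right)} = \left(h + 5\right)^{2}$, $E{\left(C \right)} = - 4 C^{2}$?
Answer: $117269390$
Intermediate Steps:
$S{\left(h,k \right)} = \left(5 + h\right)^{2}$
$Y = 4096$ ($Y = \left(- 4 \cdot 4^{2}\right)^{2} = \left(\left(-4\right) 16\right)^{2} = \left(-64\right)^{2} = 4096$)
$\left(S{\left(6,-4 \right)} + \left(-3 + Y\right)^{2}\right) 7 = \left(\left(5 + 6\right)^{2} + \left(-3 + 4096\right)^{2}\right) 7 = \left(11^{2} + 4093^{2}\right) 7 = \left(121 + 16752649\right) 7 = 16752770 \cdot 7 = 117269390$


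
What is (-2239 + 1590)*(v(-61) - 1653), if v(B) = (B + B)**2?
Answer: -8586919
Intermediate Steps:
v(B) = 4*B**2 (v(B) = (2*B)**2 = 4*B**2)
(-2239 + 1590)*(v(-61) - 1653) = (-2239 + 1590)*(4*(-61)**2 - 1653) = -649*(4*3721 - 1653) = -649*(14884 - 1653) = -649*13231 = -8586919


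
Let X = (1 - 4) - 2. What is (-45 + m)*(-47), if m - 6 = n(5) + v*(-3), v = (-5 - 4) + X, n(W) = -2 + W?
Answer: -282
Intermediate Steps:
X = -5 (X = -3 - 2 = -5)
v = -14 (v = (-5 - 4) - 5 = -9 - 5 = -14)
m = 51 (m = 6 + ((-2 + 5) - 14*(-3)) = 6 + (3 + 42) = 6 + 45 = 51)
(-45 + m)*(-47) = (-45 + 51)*(-47) = 6*(-47) = -282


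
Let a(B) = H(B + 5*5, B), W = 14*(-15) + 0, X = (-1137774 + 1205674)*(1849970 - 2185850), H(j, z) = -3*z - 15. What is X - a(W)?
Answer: -22806252615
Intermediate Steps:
H(j, z) = -15 - 3*z
X = -22806252000 (X = 67900*(-335880) = -22806252000)
W = -210 (W = -210 + 0 = -210)
a(B) = -15 - 3*B
X - a(W) = -22806252000 - (-15 - 3*(-210)) = -22806252000 - (-15 + 630) = -22806252000 - 1*615 = -22806252000 - 615 = -22806252615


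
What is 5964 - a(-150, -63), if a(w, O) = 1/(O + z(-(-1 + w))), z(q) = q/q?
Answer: 369769/62 ≈ 5964.0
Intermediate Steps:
z(q) = 1
a(w, O) = 1/(1 + O) (a(w, O) = 1/(O + 1) = 1/(1 + O))
5964 - a(-150, -63) = 5964 - 1/(1 - 63) = 5964 - 1/(-62) = 5964 - 1*(-1/62) = 5964 + 1/62 = 369769/62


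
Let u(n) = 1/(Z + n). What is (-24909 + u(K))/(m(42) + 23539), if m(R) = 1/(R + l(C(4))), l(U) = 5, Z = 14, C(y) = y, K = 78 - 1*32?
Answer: -70243333/66380040 ≈ -1.0582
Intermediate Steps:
K = 46 (K = 78 - 32 = 46)
u(n) = 1/(14 + n)
m(R) = 1/(5 + R) (m(R) = 1/(R + 5) = 1/(5 + R))
(-24909 + u(K))/(m(42) + 23539) = (-24909 + 1/(14 + 46))/(1/(5 + 42) + 23539) = (-24909 + 1/60)/(1/47 + 23539) = -1494539/(60*1106334/47) = -1494539/60*47/1106334 = -70243333/66380040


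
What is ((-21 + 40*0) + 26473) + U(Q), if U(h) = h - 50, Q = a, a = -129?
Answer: 26273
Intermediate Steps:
Q = -129
U(h) = -50 + h
((-21 + 40*0) + 26473) + U(Q) = ((-21 + 40*0) + 26473) + (-50 - 129) = ((-21 + 0) + 26473) - 179 = (-21 + 26473) - 179 = 26452 - 179 = 26273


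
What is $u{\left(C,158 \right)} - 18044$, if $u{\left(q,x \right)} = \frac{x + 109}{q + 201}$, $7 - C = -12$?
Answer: $- \frac{3969413}{220} \approx -18043.0$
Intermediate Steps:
$C = 19$ ($C = 7 - -12 = 7 + 12 = 19$)
$u{\left(q,x \right)} = \frac{109 + x}{201 + q}$
$u{\left(C,158 \right)} - 18044 = \frac{109 + 158}{201 + 19} - 18044 = \frac{1}{220} \cdot 267 - 18044 = \frac{267}{220} - 18044 = - \frac{3969413}{220}$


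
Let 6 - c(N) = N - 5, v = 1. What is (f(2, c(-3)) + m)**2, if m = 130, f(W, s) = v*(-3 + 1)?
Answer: 16384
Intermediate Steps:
c(N) = 11 - N (c(N) = 6 - (N - 5) = 6 - (-5 + N) = 6 + (5 - N) = 11 - N)
f(W, s) = -2 (f(W, s) = 1*(-3 + 1) = 1*(-2) = -2)
(f(2, c(-3)) + m)**2 = (-2 + 130)**2 = 128**2 = 16384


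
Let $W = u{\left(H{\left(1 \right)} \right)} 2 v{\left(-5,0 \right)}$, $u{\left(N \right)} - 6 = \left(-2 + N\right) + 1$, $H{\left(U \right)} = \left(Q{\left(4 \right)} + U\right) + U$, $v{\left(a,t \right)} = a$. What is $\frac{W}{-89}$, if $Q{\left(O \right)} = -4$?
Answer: $\frac{30}{89} \approx 0.33708$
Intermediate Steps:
$H{\left(U \right)} = -4 + 2 U$ ($H{\left(U \right)} = \left(-4 + U\right) + U = -4 + 2 U$)
$u{\left(N \right)} = 5 + N$ ($u{\left(N \right)} = 6 + \left(\left(-2 + N\right) + 1\right) = 6 + \left(-1 + N\right) = 5 + N$)
$W = -30$ ($W = \left(5 + \left(-4 + 2 \cdot 1\right)\right) 2 \left(-5\right) = \left(5 + \left(-4 + 2\right)\right) 2 \left(-5\right) = \left(5 - 2\right) 2 \left(-5\right) = 3 \cdot 2 \left(-5\right) = 6 \left(-5\right) = -30$)
$\frac{W}{-89} = - \frac{30}{-89} = \left(-30\right) \left(- \frac{1}{89}\right) = \frac{30}{89}$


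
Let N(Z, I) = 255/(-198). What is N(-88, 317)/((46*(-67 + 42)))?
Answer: 17/15180 ≈ 0.0011199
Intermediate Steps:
N(Z, I) = -85/66 (N(Z, I) = 255*(-1/198) = -85/66)
N(-88, 317)/((46*(-67 + 42))) = -85*1/(46*(-67 + 42))/66 = -85/(66*(46*(-25))) = -85/66/(-1150) = -85/66*(-1/1150) = 17/15180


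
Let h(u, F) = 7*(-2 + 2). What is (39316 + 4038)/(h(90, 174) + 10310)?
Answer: 21677/5155 ≈ 4.2050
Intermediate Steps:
h(u, F) = 0 (h(u, F) = 7*0 = 0)
(39316 + 4038)/(h(90, 174) + 10310) = (39316 + 4038)/(0 + 10310) = 43354/10310 = 43354*(1/10310) = 21677/5155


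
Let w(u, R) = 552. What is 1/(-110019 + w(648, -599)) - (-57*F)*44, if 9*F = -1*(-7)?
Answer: 213533627/109467 ≈ 1950.7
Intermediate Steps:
F = 7/9 (F = (-1*(-7))/9 = (⅑)*7 = 7/9 ≈ 0.77778)
1/(-110019 + w(648, -599)) - (-57*F)*44 = 1/(-110019 + 552) - (-57*7/9)*44 = 1/(-109467) - (-133)*44/3 = -1/109467 - 1*(-5852/3) = -1/109467 + 5852/3 = 213533627/109467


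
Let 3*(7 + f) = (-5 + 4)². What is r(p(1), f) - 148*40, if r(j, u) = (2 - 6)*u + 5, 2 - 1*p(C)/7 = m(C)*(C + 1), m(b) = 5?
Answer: -17665/3 ≈ -5888.3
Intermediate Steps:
f = -20/3 (f = -7 + (-5 + 4)²/3 = -7 + (⅓)*(-1)² = -7 + (⅓)*1 = -7 + ⅓ = -20/3 ≈ -6.6667)
p(C) = -21 - 35*C (p(C) = 14 - 35*(C + 1) = 14 - 35*(1 + C) = 14 - 7*(5 + 5*C) = 14 + (-35 - 35*C) = -21 - 35*C)
r(j, u) = 5 - 4*u (r(j, u) = -4*u + 5 = 5 - 4*u)
r(p(1), f) - 148*40 = (5 - 4*(-20/3)) - 148*40 = (5 + 80/3) - 5920 = 95/3 - 5920 = -17665/3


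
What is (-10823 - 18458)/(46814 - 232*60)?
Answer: -29281/32894 ≈ -0.89016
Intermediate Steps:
(-10823 - 18458)/(46814 - 232*60) = -29281/(46814 - 13920) = -29281/32894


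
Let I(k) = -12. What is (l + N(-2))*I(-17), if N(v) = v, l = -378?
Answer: 4560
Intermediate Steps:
(l + N(-2))*I(-17) = (-378 - 2)*(-12) = -380*(-12) = 4560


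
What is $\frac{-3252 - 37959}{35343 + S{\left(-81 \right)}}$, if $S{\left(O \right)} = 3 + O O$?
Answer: $- \frac{13737}{13969} \approx -0.98339$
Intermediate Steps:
$S{\left(O \right)} = 3 + O^{2}$
$\frac{-3252 - 37959}{35343 + S{\left(-81 \right)}} = \frac{-3252 - 37959}{35343 + \left(3 + \left(-81\right)^{2}\right)} = - \frac{41211}{35343 + \left(3 + 6561\right)} = - \frac{41211}{35343 + 6564} = - \frac{41211}{41907} = \left(-41211\right) \frac{1}{41907} = - \frac{13737}{13969}$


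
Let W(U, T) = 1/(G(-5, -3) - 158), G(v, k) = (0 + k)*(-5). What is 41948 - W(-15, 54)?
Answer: 5998565/143 ≈ 41948.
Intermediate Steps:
G(v, k) = -5*k (G(v, k) = k*(-5) = -5*k)
W(U, T) = -1/143 (W(U, T) = 1/(-5*(-3) - 158) = 1/(15 - 158) = 1/(-143) = -1/143)
41948 - W(-15, 54) = 41948 - 1*(-1/143) = 41948 + 1/143 = 5998565/143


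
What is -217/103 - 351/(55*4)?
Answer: -83893/22660 ≈ -3.7023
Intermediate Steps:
-217/103 - 351/(55*4) = -217*1/103 - 351/220 = -217/103 - 351*1/220 = -217/103 - 351/220 = -83893/22660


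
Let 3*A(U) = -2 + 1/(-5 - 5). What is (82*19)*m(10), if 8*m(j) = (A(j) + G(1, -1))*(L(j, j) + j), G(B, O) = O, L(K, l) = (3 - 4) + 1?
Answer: -13243/4 ≈ -3310.8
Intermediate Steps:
L(K, l) = 0 (L(K, l) = -1 + 1 = 0)
A(U) = -7/10 (A(U) = (-2 + 1/(-5 - 5))/3 = (-2 + 1/(-10))/3 = (-2 - 1/10)/3 = (1/3)*(-21/10) = -7/10)
m(j) = -17*j/80 (m(j) = ((-7/10 - 1)*(0 + j))/8 = (-17*j/10)/8 = -17*j/80)
(82*19)*m(10) = (82*19)*(-17/80*10) = 1558*(-17/8) = -13243/4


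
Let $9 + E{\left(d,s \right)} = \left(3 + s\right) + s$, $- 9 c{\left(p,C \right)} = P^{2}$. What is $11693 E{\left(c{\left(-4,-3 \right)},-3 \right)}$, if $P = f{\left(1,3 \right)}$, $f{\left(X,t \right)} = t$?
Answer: $-140316$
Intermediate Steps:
$P = 3$
$c{\left(p,C \right)} = -1$ ($c{\left(p,C \right)} = - \frac{3^{2}}{9} = \left(- \frac{1}{9}\right) 9 = -1$)
$E{\left(d,s \right)} = -6 + 2 s$ ($E{\left(d,s \right)} = -9 + \left(\left(3 + s\right) + s\right) = -9 + \left(3 + 2 s\right) = -6 + 2 s$)
$11693 E{\left(c{\left(-4,-3 \right)},-3 \right)} = 11693 \left(-6 + 2 \left(-3\right)\right) = 11693 \left(-6 - 6\right) = 11693 \left(-12\right) = -140316$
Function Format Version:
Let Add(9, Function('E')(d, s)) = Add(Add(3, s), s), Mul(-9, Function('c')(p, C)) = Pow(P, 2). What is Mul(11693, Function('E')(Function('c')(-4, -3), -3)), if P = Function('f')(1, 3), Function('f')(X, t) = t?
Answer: -140316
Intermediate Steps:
P = 3
Function('c')(p, C) = -1 (Function('c')(p, C) = Mul(Rational(-1, 9), Pow(3, 2)) = Mul(Rational(-1, 9), 9) = -1)
Function('E')(d, s) = Add(-6, Mul(2, s)) (Function('E')(d, s) = Add(-9, Add(Add(3, s), s)) = Add(-9, Add(3, Mul(2, s))) = Add(-6, Mul(2, s)))
Mul(11693, Function('E')(Function('c')(-4, -3), -3)) = Mul(11693, Add(-6, Mul(2, -3))) = Mul(11693, Add(-6, -6)) = Mul(11693, -12) = -140316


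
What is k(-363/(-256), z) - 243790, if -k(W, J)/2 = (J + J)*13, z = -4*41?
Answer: -235262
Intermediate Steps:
z = -164
k(W, J) = -52*J (k(W, J) = -2*(J + J)*13 = -2*2*J*13 = -52*J)
k(-363/(-256), z) - 243790 = -52*(-164) - 243790 = 8528 - 243790 = -235262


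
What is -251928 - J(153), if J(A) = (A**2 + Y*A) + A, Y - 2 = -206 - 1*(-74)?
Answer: -255600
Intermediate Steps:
Y = -130 (Y = 2 + (-206 - 1*(-74)) = 2 + (-206 + 74) = 2 - 132 = -130)
J(A) = A**2 - 129*A (J(A) = (A**2 - 130*A) + A = A**2 - 129*A)
-251928 - J(153) = -251928 - 153*(-129 + 153) = -251928 - 153*24 = -251928 - 1*3672 = -251928 - 3672 = -255600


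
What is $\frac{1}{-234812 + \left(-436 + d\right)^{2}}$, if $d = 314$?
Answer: $- \frac{1}{219928} \approx -4.5469 \cdot 10^{-6}$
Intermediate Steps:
$\frac{1}{-234812 + \left(-436 + d\right)^{2}} = \frac{1}{-234812 + \left(-436 + 314\right)^{2}} = \frac{1}{-234812 + \left(-122\right)^{2}} = \frac{1}{-234812 + 14884} = \frac{1}{-219928} = - \frac{1}{219928}$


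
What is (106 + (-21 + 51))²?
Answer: 18496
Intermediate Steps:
(106 + (-21 + 51))² = (106 + 30)² = 136² = 18496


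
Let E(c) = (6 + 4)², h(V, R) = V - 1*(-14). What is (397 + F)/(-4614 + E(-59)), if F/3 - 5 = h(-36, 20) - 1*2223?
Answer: 6323/4514 ≈ 1.4008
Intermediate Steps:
h(V, R) = 14 + V (h(V, R) = V + 14 = 14 + V)
F = -6720 (F = 15 + 3*((14 - 36) - 1*2223) = 15 + 3*(-22 - 2223) = 15 + 3*(-2245) = 15 - 6735 = -6720)
E(c) = 100 (E(c) = 10² = 100)
(397 + F)/(-4614 + E(-59)) = (397 - 6720)/(-4614 + 100) = -6323/(-4514) = -6323*(-1/4514) = 6323/4514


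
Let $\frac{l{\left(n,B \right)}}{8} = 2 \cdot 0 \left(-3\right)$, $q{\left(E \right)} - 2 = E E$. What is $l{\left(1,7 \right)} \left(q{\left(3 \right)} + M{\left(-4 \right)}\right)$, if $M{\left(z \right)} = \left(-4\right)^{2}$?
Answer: $0$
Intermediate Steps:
$q{\left(E \right)} = 2 + E^{2}$ ($q{\left(E \right)} = 2 + E E = 2 + E^{2}$)
$M{\left(z \right)} = 16$
$l{\left(n,B \right)} = 0$ ($l{\left(n,B \right)} = 8 \cdot 2 \cdot 0 \left(-3\right) = 8 \cdot 0 \left(-3\right) = 8 \cdot 0 = 0$)
$l{\left(1,7 \right)} \left(q{\left(3 \right)} + M{\left(-4 \right)}\right) = 0 \left(\left(2 + 3^{2}\right) + 16\right) = 0 \left(\left(2 + 9\right) + 16\right) = 0 \left(11 + 16\right) = 0 \cdot 27 = 0$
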